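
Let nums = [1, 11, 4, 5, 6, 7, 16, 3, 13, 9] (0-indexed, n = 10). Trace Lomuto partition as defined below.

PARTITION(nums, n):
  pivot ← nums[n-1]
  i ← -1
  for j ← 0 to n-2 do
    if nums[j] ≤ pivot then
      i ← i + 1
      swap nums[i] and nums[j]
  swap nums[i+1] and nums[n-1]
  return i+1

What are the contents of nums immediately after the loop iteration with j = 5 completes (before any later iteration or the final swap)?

[1, 4, 5, 6, 7, 11, 16, 3, 13, 9]

pivot = nums[9] = 9; i = -1
j=0: nums[0]=1 ≤ 9 → i=0, swap nums[0],nums[0] (no change) → [1, 11, 4, 5, 6, 7, 16, 3, 13, 9]
j=1: nums[1]=11 > 9 → no swap
j=2: nums[2]=4 ≤ 9 → i=1, swap nums[1],nums[2] → [1, 4, 11, 5, 6, 7, 16, 3, 13, 9]
j=3: nums[3]=5 ≤ 9 → i=2, swap nums[2],nums[3] → [1, 4, 5, 11, 6, 7, 16, 3, 13, 9]
j=4: nums[4]=6 ≤ 9 → i=3, swap nums[3],nums[4] → [1, 4, 5, 6, 11, 7, 16, 3, 13, 9]
j=5: nums[5]=7 ≤ 9 → i=4, swap nums[4],nums[5] → [1, 4, 5, 6, 7, 11, 16, 3, 13, 9]
(after j=5) nums = [1, 4, 5, 6, 7, 11, 16, 3, 13, 9]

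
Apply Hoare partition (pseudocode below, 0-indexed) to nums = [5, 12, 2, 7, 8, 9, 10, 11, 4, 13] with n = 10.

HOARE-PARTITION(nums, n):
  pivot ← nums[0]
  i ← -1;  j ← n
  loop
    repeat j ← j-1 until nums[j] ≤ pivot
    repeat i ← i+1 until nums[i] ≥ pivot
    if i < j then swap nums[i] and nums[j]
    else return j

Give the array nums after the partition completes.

pivot = nums[0] = 5; i = -1, j = 10
j→8 (nums[8]=4≤5), i→0 (nums[0]=5≥5); i<j, swap → [4, 12, 2, 7, 8, 9, 10, 11, 5, 13]
j→2 (nums[2]=2≤5), i→1 (nums[1]=12≥5); i<j, swap → [4, 2, 12, 7, 8, 9, 10, 11, 5, 13]
j→1, i→2; i≥j, return j=1. nums = [4, 2, 12, 7, 8, 9, 10, 11, 5, 13]

[4, 2, 12, 7, 8, 9, 10, 11, 5, 13]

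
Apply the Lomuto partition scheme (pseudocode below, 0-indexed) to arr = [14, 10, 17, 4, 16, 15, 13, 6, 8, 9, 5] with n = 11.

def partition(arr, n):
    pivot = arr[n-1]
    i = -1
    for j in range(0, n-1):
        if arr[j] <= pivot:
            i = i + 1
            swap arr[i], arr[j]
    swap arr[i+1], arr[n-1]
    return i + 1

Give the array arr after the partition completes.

pivot = arr[10] = 5; i = -1
j=0: arr[0]=14 > 5 → no swap
j=1: arr[1]=10 > 5 → no swap
j=2: arr[2]=17 > 5 → no swap
j=3: arr[3]=4 ≤ 5 → i=0, swap arr[0],arr[3] → [4, 10, 17, 14, 16, 15, 13, 6, 8, 9, 5]
j=4: arr[4]=16 > 5 → no swap
j=5: arr[5]=15 > 5 → no swap
j=6: arr[6]=13 > 5 → no swap
j=7: arr[7]=6 > 5 → no swap
j=8: arr[8]=8 > 5 → no swap
j=9: arr[9]=9 > 5 → no swap
final swap arr[1],arr[10] → [4, 5, 17, 14, 16, 15, 13, 6, 8, 9, 10]; return 1

[4, 5, 17, 14, 16, 15, 13, 6, 8, 9, 10]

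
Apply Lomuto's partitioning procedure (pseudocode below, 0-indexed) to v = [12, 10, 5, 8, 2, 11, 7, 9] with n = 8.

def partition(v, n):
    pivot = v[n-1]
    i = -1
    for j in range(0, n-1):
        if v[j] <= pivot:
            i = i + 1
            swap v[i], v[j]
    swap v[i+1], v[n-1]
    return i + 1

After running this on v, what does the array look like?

pivot = v[7] = 9; i = -1
j=0: v[0]=12 > 9 → no swap
j=1: v[1]=10 > 9 → no swap
j=2: v[2]=5 ≤ 9 → i=0, swap v[0],v[2] → [5, 10, 12, 8, 2, 11, 7, 9]
j=3: v[3]=8 ≤ 9 → i=1, swap v[1],v[3] → [5, 8, 12, 10, 2, 11, 7, 9]
j=4: v[4]=2 ≤ 9 → i=2, swap v[2],v[4] → [5, 8, 2, 10, 12, 11, 7, 9]
j=5: v[5]=11 > 9 → no swap
j=6: v[6]=7 ≤ 9 → i=3, swap v[3],v[6] → [5, 8, 2, 7, 12, 11, 10, 9]
final swap v[4],v[7] → [5, 8, 2, 7, 9, 11, 10, 12]; return 4

[5, 8, 2, 7, 9, 11, 10, 12]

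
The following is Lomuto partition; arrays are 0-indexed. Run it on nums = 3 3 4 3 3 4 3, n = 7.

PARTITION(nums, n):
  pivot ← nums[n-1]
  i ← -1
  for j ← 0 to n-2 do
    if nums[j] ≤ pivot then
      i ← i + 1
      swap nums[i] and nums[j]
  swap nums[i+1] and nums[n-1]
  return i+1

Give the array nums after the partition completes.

3 3 3 3 3 4 4

pivot=3, i=-1
j=0: 3≤3, i=0, swap(0,0) ⇒ 3 3 4 3 3 4 3
j=1: 3≤3, i=1, swap(1,1) ⇒ 3 3 4 3 3 4 3
j=2: 4>3, skip
j=3: 3≤3, i=2, swap(2,3) ⇒ 3 3 3 4 3 4 3
j=4: 3≤3, i=3, swap(3,4) ⇒ 3 3 3 3 4 4 3
j=5: 4>3, skip
swap(4,6) ⇒ 3 3 3 3 3 4 4; return 4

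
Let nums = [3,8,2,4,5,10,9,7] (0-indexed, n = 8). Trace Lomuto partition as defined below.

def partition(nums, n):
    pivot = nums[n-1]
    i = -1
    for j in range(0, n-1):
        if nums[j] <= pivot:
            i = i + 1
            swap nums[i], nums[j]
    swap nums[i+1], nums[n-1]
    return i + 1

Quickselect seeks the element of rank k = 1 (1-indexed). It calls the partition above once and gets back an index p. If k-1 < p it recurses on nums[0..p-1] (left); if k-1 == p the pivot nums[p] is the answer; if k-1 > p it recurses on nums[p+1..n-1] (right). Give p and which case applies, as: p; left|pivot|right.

4; left

pivot=7, i=-1
j=0: 3≤7, i=0, swap(0,0) ⇒ [3,8,2,4,5,10,9,7]
j=1: 8>7, skip
j=2: 2≤7, i=1, swap(1,2) ⇒ [3,2,8,4,5,10,9,7]
j=3: 4≤7, i=2, swap(2,3) ⇒ [3,2,4,8,5,10,9,7]
j=4: 5≤7, i=3, swap(3,4) ⇒ [3,2,4,5,8,10,9,7]
j=5: 10>7, skip
j=6: 9>7, skip
swap(4,7) ⇒ [3,2,4,5,7,10,9,8]; return 4
p = 4; k-1 = 0 < 4 ⇒ left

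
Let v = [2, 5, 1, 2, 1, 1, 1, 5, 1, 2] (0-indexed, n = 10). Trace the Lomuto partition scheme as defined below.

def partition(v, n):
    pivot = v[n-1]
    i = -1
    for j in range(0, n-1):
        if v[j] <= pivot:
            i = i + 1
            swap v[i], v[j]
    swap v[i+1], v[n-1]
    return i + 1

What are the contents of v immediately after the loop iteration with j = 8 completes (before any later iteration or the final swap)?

[2, 1, 2, 1, 1, 1, 1, 5, 5, 2]

pivot=2, i=-1
j=0: 2≤2, i=0, swap(0,0) ⇒ [2, 5, 1, 2, 1, 1, 1, 5, 1, 2]
j=1: 5>2, skip
j=2: 1≤2, i=1, swap(1,2) ⇒ [2, 1, 5, 2, 1, 1, 1, 5, 1, 2]
j=3: 2≤2, i=2, swap(2,3) ⇒ [2, 1, 2, 5, 1, 1, 1, 5, 1, 2]
j=4: 1≤2, i=3, swap(3,4) ⇒ [2, 1, 2, 1, 5, 1, 1, 5, 1, 2]
j=5: 1≤2, i=4, swap(4,5) ⇒ [2, 1, 2, 1, 1, 5, 1, 5, 1, 2]
j=6: 1≤2, i=5, swap(5,6) ⇒ [2, 1, 2, 1, 1, 1, 5, 5, 1, 2]
j=7: 5>2, skip
j=8: 1≤2, i=6, swap(6,8) ⇒ [2, 1, 2, 1, 1, 1, 1, 5, 5, 2]
(after j=8) v = [2, 1, 2, 1, 1, 1, 1, 5, 5, 2]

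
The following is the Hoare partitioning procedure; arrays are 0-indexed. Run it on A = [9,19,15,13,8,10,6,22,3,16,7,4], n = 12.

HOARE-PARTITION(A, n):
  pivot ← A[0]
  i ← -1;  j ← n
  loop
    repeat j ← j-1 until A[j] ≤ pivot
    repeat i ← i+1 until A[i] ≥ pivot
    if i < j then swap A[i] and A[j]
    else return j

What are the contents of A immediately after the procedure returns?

[4,7,3,6,8,10,13,22,15,16,19,9]

pivot=9
j stops at 11 (4), i stops at 0 (9); swap ⇒ [4,19,15,13,8,10,6,22,3,16,7,9]
j stops at 10 (7), i stops at 1 (19); swap ⇒ [4,7,15,13,8,10,6,22,3,16,19,9]
j stops at 8 (3), i stops at 2 (15); swap ⇒ [4,7,3,13,8,10,6,22,15,16,19,9]
j stops at 6 (6), i stops at 3 (13); swap ⇒ [4,7,3,6,8,10,13,22,15,16,19,9]
j stops at 4, i stops at 5; i≥j ⇒ return 4. A=[4,7,3,6,8,10,13,22,15,16,19,9]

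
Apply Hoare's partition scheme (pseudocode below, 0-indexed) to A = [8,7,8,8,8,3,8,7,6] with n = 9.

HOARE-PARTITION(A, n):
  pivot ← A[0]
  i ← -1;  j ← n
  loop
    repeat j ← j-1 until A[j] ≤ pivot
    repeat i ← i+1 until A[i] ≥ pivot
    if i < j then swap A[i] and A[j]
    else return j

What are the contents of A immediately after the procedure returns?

pivot = A[0] = 8; i = -1, j = 9
j→8 (A[8]=6≤8), i→0 (A[0]=8≥8); i<j, swap → [6,7,8,8,8,3,8,7,8]
j→7 (A[7]=7≤8), i→2 (A[2]=8≥8); i<j, swap → [6,7,7,8,8,3,8,8,8]
j→6 (A[6]=8≤8), i→3 (A[3]=8≥8); i<j, swap → [6,7,7,8,8,3,8,8,8]
j→5 (A[5]=3≤8), i→4 (A[4]=8≥8); i<j, swap → [6,7,7,8,3,8,8,8,8]
j→4, i→5; i≥j, return j=4. A = [6,7,7,8,3,8,8,8,8]

[6,7,7,8,3,8,8,8,8]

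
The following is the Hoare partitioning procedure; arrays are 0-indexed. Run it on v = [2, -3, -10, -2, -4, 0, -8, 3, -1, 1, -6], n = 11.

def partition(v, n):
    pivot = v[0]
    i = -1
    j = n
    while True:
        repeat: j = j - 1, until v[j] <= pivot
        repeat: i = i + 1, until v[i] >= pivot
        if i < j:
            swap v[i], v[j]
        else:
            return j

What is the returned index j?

pivot = v[0] = 2; i = -1, j = 11
j→10 (v[10]=-6≤2), i→0 (v[0]=2≥2); i<j, swap → [-6, -3, -10, -2, -4, 0, -8, 3, -1, 1, 2]
j→9 (v[9]=1≤2), i→7 (v[7]=3≥2); i<j, swap → [-6, -3, -10, -2, -4, 0, -8, 1, -1, 3, 2]
j→8, i→9; i≥j, return j=8. v = [-6, -3, -10, -2, -4, 0, -8, 1, -1, 3, 2]

8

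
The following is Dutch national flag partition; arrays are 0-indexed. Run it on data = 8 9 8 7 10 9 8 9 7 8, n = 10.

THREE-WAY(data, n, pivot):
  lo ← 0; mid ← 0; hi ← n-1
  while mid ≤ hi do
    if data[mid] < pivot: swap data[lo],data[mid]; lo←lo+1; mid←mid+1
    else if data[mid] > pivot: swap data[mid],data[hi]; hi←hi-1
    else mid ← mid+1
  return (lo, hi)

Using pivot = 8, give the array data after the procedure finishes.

pivot = 8; lo=0, mid=0, hi=9
data[mid]=8=8: mid=1
data[mid]=9>8: swap data[1],data[9]; hi=8 → 8 8 8 7 10 9 8 9 7 9
data[mid]=8=8: mid=2
data[mid]=8=8: mid=3
data[mid]=7<8: swap data[0],data[3]; lo=1,mid=4 → 7 8 8 8 10 9 8 9 7 9
data[mid]=10>8: swap data[4],data[8]; hi=7 → 7 8 8 8 7 9 8 9 10 9
data[mid]=7<8: swap data[1],data[4]; lo=2,mid=5 → 7 7 8 8 8 9 8 9 10 9
data[mid]=9>8: swap data[5],data[7]; hi=6 → 7 7 8 8 8 9 8 9 10 9
data[mid]=9>8: swap data[5],data[6]; hi=5 → 7 7 8 8 8 8 9 9 10 9
data[mid]=8=8: mid=6
end: lo=2, hi=5; data = 7 7 8 8 8 8 9 9 10 9

7 7 8 8 8 8 9 9 10 9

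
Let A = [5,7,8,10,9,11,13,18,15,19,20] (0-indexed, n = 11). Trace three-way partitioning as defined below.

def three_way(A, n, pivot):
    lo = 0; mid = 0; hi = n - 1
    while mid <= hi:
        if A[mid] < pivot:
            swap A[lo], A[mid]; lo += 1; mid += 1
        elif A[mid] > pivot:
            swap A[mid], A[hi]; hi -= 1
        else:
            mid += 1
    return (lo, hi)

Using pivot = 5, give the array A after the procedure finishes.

lo=0 mid=0 hi=10
5=5: mid=1
7>5: swap(1,10), hi=9 ⇒ [5,20,8,10,9,11,13,18,15,19,7]
20>5: swap(1,9), hi=8 ⇒ [5,19,8,10,9,11,13,18,15,20,7]
19>5: swap(1,8), hi=7 ⇒ [5,15,8,10,9,11,13,18,19,20,7]
15>5: swap(1,7), hi=6 ⇒ [5,18,8,10,9,11,13,15,19,20,7]
18>5: swap(1,6), hi=5 ⇒ [5,13,8,10,9,11,18,15,19,20,7]
13>5: swap(1,5), hi=4 ⇒ [5,11,8,10,9,13,18,15,19,20,7]
11>5: swap(1,4), hi=3 ⇒ [5,9,8,10,11,13,18,15,19,20,7]
9>5: swap(1,3), hi=2 ⇒ [5,10,8,9,11,13,18,15,19,20,7]
10>5: swap(1,2), hi=1 ⇒ [5,8,10,9,11,13,18,15,19,20,7]
8>5: swap(1,1), hi=0 ⇒ [5,8,10,9,11,13,18,15,19,20,7]
done. lo=0 hi=0; A=[5,8,10,9,11,13,18,15,19,20,7]

[5,8,10,9,11,13,18,15,19,20,7]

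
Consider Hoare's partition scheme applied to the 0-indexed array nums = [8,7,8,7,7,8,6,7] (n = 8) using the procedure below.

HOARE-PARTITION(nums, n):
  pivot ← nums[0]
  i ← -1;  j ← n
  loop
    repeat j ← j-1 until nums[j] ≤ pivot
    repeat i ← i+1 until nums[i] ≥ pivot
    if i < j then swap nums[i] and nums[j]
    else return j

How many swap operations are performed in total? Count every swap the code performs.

pivot=8
j stops at 7 (7), i stops at 0 (8); swap ⇒ [7,7,8,7,7,8,6,8]
j stops at 6 (6), i stops at 2 (8); swap ⇒ [7,7,6,7,7,8,8,8]
j stops at 5, i stops at 5; i≥j ⇒ return 5. nums=[7,7,6,7,7,8,8,8]

2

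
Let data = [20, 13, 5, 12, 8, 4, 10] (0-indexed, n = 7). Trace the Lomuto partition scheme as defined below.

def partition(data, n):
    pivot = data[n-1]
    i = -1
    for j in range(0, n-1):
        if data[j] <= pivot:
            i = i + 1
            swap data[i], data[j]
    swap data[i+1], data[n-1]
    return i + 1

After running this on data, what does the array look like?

[5, 8, 4, 10, 13, 20, 12]

pivot = data[6] = 10; i = -1
j=0: data[0]=20 > 10 → no swap
j=1: data[1]=13 > 10 → no swap
j=2: data[2]=5 ≤ 10 → i=0, swap data[0],data[2] → [5, 13, 20, 12, 8, 4, 10]
j=3: data[3]=12 > 10 → no swap
j=4: data[4]=8 ≤ 10 → i=1, swap data[1],data[4] → [5, 8, 20, 12, 13, 4, 10]
j=5: data[5]=4 ≤ 10 → i=2, swap data[2],data[5] → [5, 8, 4, 12, 13, 20, 10]
final swap data[3],data[6] → [5, 8, 4, 10, 13, 20, 12]; return 3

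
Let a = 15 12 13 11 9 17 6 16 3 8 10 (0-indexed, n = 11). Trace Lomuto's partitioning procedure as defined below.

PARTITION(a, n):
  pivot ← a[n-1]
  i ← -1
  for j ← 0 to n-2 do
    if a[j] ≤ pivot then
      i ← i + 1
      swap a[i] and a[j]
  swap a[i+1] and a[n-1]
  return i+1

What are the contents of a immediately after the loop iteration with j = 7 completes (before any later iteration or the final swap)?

pivot=10, i=-1
j=0: 15>10, skip
j=1: 12>10, skip
j=2: 13>10, skip
j=3: 11>10, skip
j=4: 9≤10, i=0, swap(0,4) ⇒ 9 12 13 11 15 17 6 16 3 8 10
j=5: 17>10, skip
j=6: 6≤10, i=1, swap(1,6) ⇒ 9 6 13 11 15 17 12 16 3 8 10
j=7: 16>10, skip
(after j=7) a = 9 6 13 11 15 17 12 16 3 8 10

9 6 13 11 15 17 12 16 3 8 10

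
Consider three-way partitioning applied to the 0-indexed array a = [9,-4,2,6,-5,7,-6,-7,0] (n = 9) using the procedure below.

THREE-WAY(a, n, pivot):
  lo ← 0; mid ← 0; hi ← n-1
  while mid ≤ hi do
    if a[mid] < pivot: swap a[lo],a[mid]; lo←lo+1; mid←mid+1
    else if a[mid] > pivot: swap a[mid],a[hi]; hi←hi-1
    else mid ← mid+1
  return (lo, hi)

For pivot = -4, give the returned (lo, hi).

(3, 3)

lo=0 mid=0 hi=8
9>-4: swap(0,8), hi=7 ⇒ [0,-4,2,6,-5,7,-6,-7,9]
0>-4: swap(0,7), hi=6 ⇒ [-7,-4,2,6,-5,7,-6,0,9]
-7<-4: swap(0,0), lo=1 mid=1 ⇒ [-7,-4,2,6,-5,7,-6,0,9]
-4=-4: mid=2
2>-4: swap(2,6), hi=5 ⇒ [-7,-4,-6,6,-5,7,2,0,9]
-6<-4: swap(1,2), lo=2 mid=3 ⇒ [-7,-6,-4,6,-5,7,2,0,9]
6>-4: swap(3,5), hi=4 ⇒ [-7,-6,-4,7,-5,6,2,0,9]
7>-4: swap(3,4), hi=3 ⇒ [-7,-6,-4,-5,7,6,2,0,9]
-5<-4: swap(2,3), lo=3 mid=4 ⇒ [-7,-6,-5,-4,7,6,2,0,9]
done. lo=3 hi=3; a=[-7,-6,-5,-4,7,6,2,0,9]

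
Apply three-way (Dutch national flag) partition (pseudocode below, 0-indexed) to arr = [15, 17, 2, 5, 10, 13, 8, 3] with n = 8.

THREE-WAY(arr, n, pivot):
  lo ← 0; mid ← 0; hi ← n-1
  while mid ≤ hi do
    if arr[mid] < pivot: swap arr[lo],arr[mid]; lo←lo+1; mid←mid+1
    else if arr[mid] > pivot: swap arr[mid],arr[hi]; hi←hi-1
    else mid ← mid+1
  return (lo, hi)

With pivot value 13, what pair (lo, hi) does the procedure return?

pivot = 13; lo=0, mid=0, hi=7
arr[mid]=15>13: swap arr[0],arr[7]; hi=6 → [3, 17, 2, 5, 10, 13, 8, 15]
arr[mid]=3<13: swap arr[0],arr[0]; lo=1,mid=1 → [3, 17, 2, 5, 10, 13, 8, 15]
arr[mid]=17>13: swap arr[1],arr[6]; hi=5 → [3, 8, 2, 5, 10, 13, 17, 15]
arr[mid]=8<13: swap arr[1],arr[1]; lo=2,mid=2 → [3, 8, 2, 5, 10, 13, 17, 15]
arr[mid]=2<13: swap arr[2],arr[2]; lo=3,mid=3 → [3, 8, 2, 5, 10, 13, 17, 15]
arr[mid]=5<13: swap arr[3],arr[3]; lo=4,mid=4 → [3, 8, 2, 5, 10, 13, 17, 15]
arr[mid]=10<13: swap arr[4],arr[4]; lo=5,mid=5 → [3, 8, 2, 5, 10, 13, 17, 15]
arr[mid]=13=13: mid=6
end: lo=5, hi=5; arr = [3, 8, 2, 5, 10, 13, 17, 15]

(5, 5)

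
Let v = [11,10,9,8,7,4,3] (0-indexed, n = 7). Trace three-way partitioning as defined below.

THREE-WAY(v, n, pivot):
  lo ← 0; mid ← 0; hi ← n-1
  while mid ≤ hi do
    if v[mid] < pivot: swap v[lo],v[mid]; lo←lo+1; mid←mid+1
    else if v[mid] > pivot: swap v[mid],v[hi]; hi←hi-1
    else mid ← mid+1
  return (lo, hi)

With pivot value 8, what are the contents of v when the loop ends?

[3,4,7,8,9,10,11]

pivot = 8; lo=0, mid=0, hi=6
v[mid]=11>8: swap v[0],v[6]; hi=5 → [3,10,9,8,7,4,11]
v[mid]=3<8: swap v[0],v[0]; lo=1,mid=1 → [3,10,9,8,7,4,11]
v[mid]=10>8: swap v[1],v[5]; hi=4 → [3,4,9,8,7,10,11]
v[mid]=4<8: swap v[1],v[1]; lo=2,mid=2 → [3,4,9,8,7,10,11]
v[mid]=9>8: swap v[2],v[4]; hi=3 → [3,4,7,8,9,10,11]
v[mid]=7<8: swap v[2],v[2]; lo=3,mid=3 → [3,4,7,8,9,10,11]
v[mid]=8=8: mid=4
end: lo=3, hi=3; v = [3,4,7,8,9,10,11]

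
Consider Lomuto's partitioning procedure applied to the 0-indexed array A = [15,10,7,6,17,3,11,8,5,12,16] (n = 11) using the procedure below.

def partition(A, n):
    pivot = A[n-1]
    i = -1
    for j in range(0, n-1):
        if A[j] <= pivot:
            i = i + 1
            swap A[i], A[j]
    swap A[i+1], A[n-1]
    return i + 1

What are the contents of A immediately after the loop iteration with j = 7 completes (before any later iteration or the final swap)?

[15,10,7,6,3,11,8,17,5,12,16]

pivot=16, i=-1
j=0: 15≤16, i=0, swap(0,0) ⇒ [15,10,7,6,17,3,11,8,5,12,16]
j=1: 10≤16, i=1, swap(1,1) ⇒ [15,10,7,6,17,3,11,8,5,12,16]
j=2: 7≤16, i=2, swap(2,2) ⇒ [15,10,7,6,17,3,11,8,5,12,16]
j=3: 6≤16, i=3, swap(3,3) ⇒ [15,10,7,6,17,3,11,8,5,12,16]
j=4: 17>16, skip
j=5: 3≤16, i=4, swap(4,5) ⇒ [15,10,7,6,3,17,11,8,5,12,16]
j=6: 11≤16, i=5, swap(5,6) ⇒ [15,10,7,6,3,11,17,8,5,12,16]
j=7: 8≤16, i=6, swap(6,7) ⇒ [15,10,7,6,3,11,8,17,5,12,16]
(after j=7) A = [15,10,7,6,3,11,8,17,5,12,16]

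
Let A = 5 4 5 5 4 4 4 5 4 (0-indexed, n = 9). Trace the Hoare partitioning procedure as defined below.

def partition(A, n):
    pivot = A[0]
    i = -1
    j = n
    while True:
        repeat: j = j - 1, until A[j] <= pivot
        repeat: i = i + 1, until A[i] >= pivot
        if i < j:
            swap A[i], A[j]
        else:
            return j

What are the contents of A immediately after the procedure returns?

pivot=5
j stops at 8 (4), i stops at 0 (5); swap ⇒ 4 4 5 5 4 4 4 5 5
j stops at 7 (5), i stops at 2 (5); swap ⇒ 4 4 5 5 4 4 4 5 5
j stops at 6 (4), i stops at 3 (5); swap ⇒ 4 4 5 4 4 4 5 5 5
j stops at 5, i stops at 6; i≥j ⇒ return 5. A=4 4 5 4 4 4 5 5 5

4 4 5 4 4 4 5 5 5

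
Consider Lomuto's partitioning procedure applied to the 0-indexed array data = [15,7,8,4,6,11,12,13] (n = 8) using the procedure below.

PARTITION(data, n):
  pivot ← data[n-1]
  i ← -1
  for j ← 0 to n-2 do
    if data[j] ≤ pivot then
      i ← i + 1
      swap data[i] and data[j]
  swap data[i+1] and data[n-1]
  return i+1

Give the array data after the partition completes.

pivot = data[7] = 13; i = -1
j=0: data[0]=15 > 13 → no swap
j=1: data[1]=7 ≤ 13 → i=0, swap data[0],data[1] → [7,15,8,4,6,11,12,13]
j=2: data[2]=8 ≤ 13 → i=1, swap data[1],data[2] → [7,8,15,4,6,11,12,13]
j=3: data[3]=4 ≤ 13 → i=2, swap data[2],data[3] → [7,8,4,15,6,11,12,13]
j=4: data[4]=6 ≤ 13 → i=3, swap data[3],data[4] → [7,8,4,6,15,11,12,13]
j=5: data[5]=11 ≤ 13 → i=4, swap data[4],data[5] → [7,8,4,6,11,15,12,13]
j=6: data[6]=12 ≤ 13 → i=5, swap data[5],data[6] → [7,8,4,6,11,12,15,13]
final swap data[6],data[7] → [7,8,4,6,11,12,13,15]; return 6

[7,8,4,6,11,12,13,15]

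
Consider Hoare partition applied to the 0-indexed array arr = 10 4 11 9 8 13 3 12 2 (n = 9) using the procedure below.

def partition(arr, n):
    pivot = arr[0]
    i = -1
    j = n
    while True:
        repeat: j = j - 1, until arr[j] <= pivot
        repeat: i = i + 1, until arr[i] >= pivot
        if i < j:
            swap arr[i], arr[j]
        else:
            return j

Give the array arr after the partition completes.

2 4 3 9 8 13 11 12 10

pivot = arr[0] = 10; i = -1, j = 9
j→8 (arr[8]=2≤10), i→0 (arr[0]=10≥10); i<j, swap → 2 4 11 9 8 13 3 12 10
j→6 (arr[6]=3≤10), i→2 (arr[2]=11≥10); i<j, swap → 2 4 3 9 8 13 11 12 10
j→4, i→5; i≥j, return j=4. arr = 2 4 3 9 8 13 11 12 10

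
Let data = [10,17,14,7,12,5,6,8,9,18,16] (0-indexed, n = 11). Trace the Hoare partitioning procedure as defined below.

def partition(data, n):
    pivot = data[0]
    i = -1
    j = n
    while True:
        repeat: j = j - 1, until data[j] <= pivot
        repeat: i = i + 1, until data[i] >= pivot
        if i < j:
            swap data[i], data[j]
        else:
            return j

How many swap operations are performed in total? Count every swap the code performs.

pivot = data[0] = 10; i = -1, j = 11
j→8 (data[8]=9≤10), i→0 (data[0]=10≥10); i<j, swap → [9,17,14,7,12,5,6,8,10,18,16]
j→7 (data[7]=8≤10), i→1 (data[1]=17≥10); i<j, swap → [9,8,14,7,12,5,6,17,10,18,16]
j→6 (data[6]=6≤10), i→2 (data[2]=14≥10); i<j, swap → [9,8,6,7,12,5,14,17,10,18,16]
j→5 (data[5]=5≤10), i→4 (data[4]=12≥10); i<j, swap → [9,8,6,7,5,12,14,17,10,18,16]
j→4, i→5; i≥j, return j=4. data = [9,8,6,7,5,12,14,17,10,18,16]

4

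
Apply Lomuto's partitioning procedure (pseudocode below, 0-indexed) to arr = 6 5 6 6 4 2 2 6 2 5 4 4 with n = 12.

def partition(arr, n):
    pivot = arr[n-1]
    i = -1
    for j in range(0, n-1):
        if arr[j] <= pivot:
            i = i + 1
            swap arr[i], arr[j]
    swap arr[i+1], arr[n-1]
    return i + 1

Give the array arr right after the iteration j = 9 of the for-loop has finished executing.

4 2 2 2 6 5 6 6 6 5 4 4

pivot = arr[11] = 4; i = -1
j=0: arr[0]=6 > 4 → no swap
j=1: arr[1]=5 > 4 → no swap
j=2: arr[2]=6 > 4 → no swap
j=3: arr[3]=6 > 4 → no swap
j=4: arr[4]=4 ≤ 4 → i=0, swap arr[0],arr[4] → 4 5 6 6 6 2 2 6 2 5 4 4
j=5: arr[5]=2 ≤ 4 → i=1, swap arr[1],arr[5] → 4 2 6 6 6 5 2 6 2 5 4 4
j=6: arr[6]=2 ≤ 4 → i=2, swap arr[2],arr[6] → 4 2 2 6 6 5 6 6 2 5 4 4
j=7: arr[7]=6 > 4 → no swap
j=8: arr[8]=2 ≤ 4 → i=3, swap arr[3],arr[8] → 4 2 2 2 6 5 6 6 6 5 4 4
j=9: arr[9]=5 > 4 → no swap
(after j=9) arr = 4 2 2 2 6 5 6 6 6 5 4 4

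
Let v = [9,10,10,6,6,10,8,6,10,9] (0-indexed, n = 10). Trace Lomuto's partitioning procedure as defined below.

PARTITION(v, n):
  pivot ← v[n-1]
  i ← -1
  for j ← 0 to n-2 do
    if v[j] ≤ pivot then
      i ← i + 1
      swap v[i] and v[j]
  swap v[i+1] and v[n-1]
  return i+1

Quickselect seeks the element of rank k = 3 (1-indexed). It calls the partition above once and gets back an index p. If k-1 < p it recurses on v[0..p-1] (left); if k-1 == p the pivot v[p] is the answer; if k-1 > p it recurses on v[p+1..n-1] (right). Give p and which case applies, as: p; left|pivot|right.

5; left

pivot = v[9] = 9; i = -1
j=0: v[0]=9 ≤ 9 → i=0, swap v[0],v[0] (no change) → [9,10,10,6,6,10,8,6,10,9]
j=1: v[1]=10 > 9 → no swap
j=2: v[2]=10 > 9 → no swap
j=3: v[3]=6 ≤ 9 → i=1, swap v[1],v[3] → [9,6,10,10,6,10,8,6,10,9]
j=4: v[4]=6 ≤ 9 → i=2, swap v[2],v[4] → [9,6,6,10,10,10,8,6,10,9]
j=5: v[5]=10 > 9 → no swap
j=6: v[6]=8 ≤ 9 → i=3, swap v[3],v[6] → [9,6,6,8,10,10,10,6,10,9]
j=7: v[7]=6 ≤ 9 → i=4, swap v[4],v[7] → [9,6,6,8,6,10,10,10,10,9]
j=8: v[8]=10 > 9 → no swap
final swap v[5],v[9] → [9,6,6,8,6,9,10,10,10,10]; return 5
p = 5; k-1 = 2 < 5 ⇒ left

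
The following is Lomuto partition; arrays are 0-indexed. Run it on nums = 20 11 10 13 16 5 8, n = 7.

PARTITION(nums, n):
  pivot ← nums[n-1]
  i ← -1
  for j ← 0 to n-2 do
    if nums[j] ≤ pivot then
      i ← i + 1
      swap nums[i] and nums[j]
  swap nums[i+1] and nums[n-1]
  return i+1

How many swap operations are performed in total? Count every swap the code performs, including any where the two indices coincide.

2

pivot=8, i=-1
j=0: 20>8, skip
j=1: 11>8, skip
j=2: 10>8, skip
j=3: 13>8, skip
j=4: 16>8, skip
j=5: 5≤8, i=0, swap(0,5) ⇒ 5 11 10 13 16 20 8
swap(1,6) ⇒ 5 8 10 13 16 20 11; return 1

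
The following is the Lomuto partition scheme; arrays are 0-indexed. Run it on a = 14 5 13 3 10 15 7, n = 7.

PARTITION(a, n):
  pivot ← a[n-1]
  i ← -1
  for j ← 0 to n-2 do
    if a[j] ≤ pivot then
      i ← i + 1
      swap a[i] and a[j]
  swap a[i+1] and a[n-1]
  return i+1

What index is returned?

2

pivot = a[6] = 7; i = -1
j=0: a[0]=14 > 7 → no swap
j=1: a[1]=5 ≤ 7 → i=0, swap a[0],a[1] → 5 14 13 3 10 15 7
j=2: a[2]=13 > 7 → no swap
j=3: a[3]=3 ≤ 7 → i=1, swap a[1],a[3] → 5 3 13 14 10 15 7
j=4: a[4]=10 > 7 → no swap
j=5: a[5]=15 > 7 → no swap
final swap a[2],a[6] → 5 3 7 14 10 15 13; return 2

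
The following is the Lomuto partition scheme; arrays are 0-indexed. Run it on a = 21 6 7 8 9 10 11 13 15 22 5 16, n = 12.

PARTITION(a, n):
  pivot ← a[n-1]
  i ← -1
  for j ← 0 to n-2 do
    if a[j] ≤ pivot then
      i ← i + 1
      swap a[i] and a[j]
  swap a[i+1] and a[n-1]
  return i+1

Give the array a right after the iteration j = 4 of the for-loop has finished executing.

6 7 8 9 21 10 11 13 15 22 5 16

pivot=16, i=-1
j=0: 21>16, skip
j=1: 6≤16, i=0, swap(0,1) ⇒ 6 21 7 8 9 10 11 13 15 22 5 16
j=2: 7≤16, i=1, swap(1,2) ⇒ 6 7 21 8 9 10 11 13 15 22 5 16
j=3: 8≤16, i=2, swap(2,3) ⇒ 6 7 8 21 9 10 11 13 15 22 5 16
j=4: 9≤16, i=3, swap(3,4) ⇒ 6 7 8 9 21 10 11 13 15 22 5 16
(after j=4) a = 6 7 8 9 21 10 11 13 15 22 5 16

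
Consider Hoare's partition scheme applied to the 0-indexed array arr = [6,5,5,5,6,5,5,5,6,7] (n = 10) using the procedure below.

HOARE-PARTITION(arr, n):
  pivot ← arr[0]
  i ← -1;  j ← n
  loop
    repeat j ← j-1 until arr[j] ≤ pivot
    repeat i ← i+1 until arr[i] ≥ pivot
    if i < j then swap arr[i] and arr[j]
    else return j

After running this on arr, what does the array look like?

pivot=6
j stops at 8 (6), i stops at 0 (6); swap ⇒ [6,5,5,5,6,5,5,5,6,7]
j stops at 7 (5), i stops at 4 (6); swap ⇒ [6,5,5,5,5,5,5,6,6,7]
j stops at 6, i stops at 7; i≥j ⇒ return 6. arr=[6,5,5,5,5,5,5,6,6,7]

[6,5,5,5,5,5,5,6,6,7]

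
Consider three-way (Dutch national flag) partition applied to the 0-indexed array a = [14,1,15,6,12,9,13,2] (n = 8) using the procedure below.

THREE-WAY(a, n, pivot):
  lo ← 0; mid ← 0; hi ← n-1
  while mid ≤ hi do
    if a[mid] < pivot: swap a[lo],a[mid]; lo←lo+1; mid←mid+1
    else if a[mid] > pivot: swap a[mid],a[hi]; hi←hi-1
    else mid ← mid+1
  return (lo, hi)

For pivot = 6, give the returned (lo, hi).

(2, 2)

lo=0 mid=0 hi=7
14>6: swap(0,7), hi=6 ⇒ [2,1,15,6,12,9,13,14]
2<6: swap(0,0), lo=1 mid=1 ⇒ [2,1,15,6,12,9,13,14]
1<6: swap(1,1), lo=2 mid=2 ⇒ [2,1,15,6,12,9,13,14]
15>6: swap(2,6), hi=5 ⇒ [2,1,13,6,12,9,15,14]
13>6: swap(2,5), hi=4 ⇒ [2,1,9,6,12,13,15,14]
9>6: swap(2,4), hi=3 ⇒ [2,1,12,6,9,13,15,14]
12>6: swap(2,3), hi=2 ⇒ [2,1,6,12,9,13,15,14]
6=6: mid=3
done. lo=2 hi=2; a=[2,1,6,12,9,13,15,14]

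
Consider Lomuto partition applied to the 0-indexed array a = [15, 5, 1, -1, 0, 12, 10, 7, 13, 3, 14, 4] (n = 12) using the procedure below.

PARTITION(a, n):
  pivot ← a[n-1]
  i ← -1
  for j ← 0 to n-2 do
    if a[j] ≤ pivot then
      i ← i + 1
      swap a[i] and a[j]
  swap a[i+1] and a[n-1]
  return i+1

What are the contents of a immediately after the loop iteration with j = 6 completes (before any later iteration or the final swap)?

pivot = a[11] = 4; i = -1
j=0: a[0]=15 > 4 → no swap
j=1: a[1]=5 > 4 → no swap
j=2: a[2]=1 ≤ 4 → i=0, swap a[0],a[2] → [1, 5, 15, -1, 0, 12, 10, 7, 13, 3, 14, 4]
j=3: a[3]=-1 ≤ 4 → i=1, swap a[1],a[3] → [1, -1, 15, 5, 0, 12, 10, 7, 13, 3, 14, 4]
j=4: a[4]=0 ≤ 4 → i=2, swap a[2],a[4] → [1, -1, 0, 5, 15, 12, 10, 7, 13, 3, 14, 4]
j=5: a[5]=12 > 4 → no swap
j=6: a[6]=10 > 4 → no swap
(after j=6) a = [1, -1, 0, 5, 15, 12, 10, 7, 13, 3, 14, 4]

[1, -1, 0, 5, 15, 12, 10, 7, 13, 3, 14, 4]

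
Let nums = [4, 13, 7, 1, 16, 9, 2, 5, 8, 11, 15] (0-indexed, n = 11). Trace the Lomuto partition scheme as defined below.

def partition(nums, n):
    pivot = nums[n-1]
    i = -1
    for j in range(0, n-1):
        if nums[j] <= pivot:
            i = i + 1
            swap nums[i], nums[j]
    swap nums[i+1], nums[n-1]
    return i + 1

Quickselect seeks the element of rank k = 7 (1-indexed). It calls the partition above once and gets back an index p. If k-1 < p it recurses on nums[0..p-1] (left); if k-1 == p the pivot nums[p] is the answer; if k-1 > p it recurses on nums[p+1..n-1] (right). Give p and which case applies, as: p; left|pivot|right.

pivot = nums[10] = 15; i = -1
j=0: nums[0]=4 ≤ 15 → i=0, swap nums[0],nums[0] (no change) → [4, 13, 7, 1, 16, 9, 2, 5, 8, 11, 15]
j=1: nums[1]=13 ≤ 15 → i=1, swap nums[1],nums[1] (no change) → [4, 13, 7, 1, 16, 9, 2, 5, 8, 11, 15]
j=2: nums[2]=7 ≤ 15 → i=2, swap nums[2],nums[2] (no change) → [4, 13, 7, 1, 16, 9, 2, 5, 8, 11, 15]
j=3: nums[3]=1 ≤ 15 → i=3, swap nums[3],nums[3] (no change) → [4, 13, 7, 1, 16, 9, 2, 5, 8, 11, 15]
j=4: nums[4]=16 > 15 → no swap
j=5: nums[5]=9 ≤ 15 → i=4, swap nums[4],nums[5] → [4, 13, 7, 1, 9, 16, 2, 5, 8, 11, 15]
j=6: nums[6]=2 ≤ 15 → i=5, swap nums[5],nums[6] → [4, 13, 7, 1, 9, 2, 16, 5, 8, 11, 15]
j=7: nums[7]=5 ≤ 15 → i=6, swap nums[6],nums[7] → [4, 13, 7, 1, 9, 2, 5, 16, 8, 11, 15]
j=8: nums[8]=8 ≤ 15 → i=7, swap nums[7],nums[8] → [4, 13, 7, 1, 9, 2, 5, 8, 16, 11, 15]
j=9: nums[9]=11 ≤ 15 → i=8, swap nums[8],nums[9] → [4, 13, 7, 1, 9, 2, 5, 8, 11, 16, 15]
final swap nums[9],nums[10] → [4, 13, 7, 1, 9, 2, 5, 8, 11, 15, 16]; return 9
p = 9; k-1 = 6 < 9 ⇒ left

9; left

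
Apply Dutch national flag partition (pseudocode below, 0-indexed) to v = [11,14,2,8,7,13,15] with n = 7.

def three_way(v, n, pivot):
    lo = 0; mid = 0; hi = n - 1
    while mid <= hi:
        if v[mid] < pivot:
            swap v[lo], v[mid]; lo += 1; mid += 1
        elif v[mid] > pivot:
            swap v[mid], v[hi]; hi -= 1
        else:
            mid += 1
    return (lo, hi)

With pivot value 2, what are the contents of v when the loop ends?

[2,14,8,7,13,15,11]

pivot = 2; lo=0, mid=0, hi=6
v[mid]=11>2: swap v[0],v[6]; hi=5 → [15,14,2,8,7,13,11]
v[mid]=15>2: swap v[0],v[5]; hi=4 → [13,14,2,8,7,15,11]
v[mid]=13>2: swap v[0],v[4]; hi=3 → [7,14,2,8,13,15,11]
v[mid]=7>2: swap v[0],v[3]; hi=2 → [8,14,2,7,13,15,11]
v[mid]=8>2: swap v[0],v[2]; hi=1 → [2,14,8,7,13,15,11]
v[mid]=2=2: mid=1
v[mid]=14>2: swap v[1],v[1]; hi=0 → [2,14,8,7,13,15,11]
end: lo=0, hi=0; v = [2,14,8,7,13,15,11]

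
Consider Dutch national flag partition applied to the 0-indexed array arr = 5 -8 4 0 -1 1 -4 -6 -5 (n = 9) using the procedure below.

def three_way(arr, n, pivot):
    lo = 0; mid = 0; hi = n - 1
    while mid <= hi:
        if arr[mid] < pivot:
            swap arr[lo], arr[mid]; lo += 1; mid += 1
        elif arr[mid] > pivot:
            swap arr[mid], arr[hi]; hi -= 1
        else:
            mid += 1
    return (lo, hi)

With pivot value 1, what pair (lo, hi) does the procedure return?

lo=0 mid=0 hi=8
5>1: swap(0,8), hi=7 ⇒ -5 -8 4 0 -1 1 -4 -6 5
-5<1: swap(0,0), lo=1 mid=1 ⇒ -5 -8 4 0 -1 1 -4 -6 5
-8<1: swap(1,1), lo=2 mid=2 ⇒ -5 -8 4 0 -1 1 -4 -6 5
4>1: swap(2,7), hi=6 ⇒ -5 -8 -6 0 -1 1 -4 4 5
-6<1: swap(2,2), lo=3 mid=3 ⇒ -5 -8 -6 0 -1 1 -4 4 5
0<1: swap(3,3), lo=4 mid=4 ⇒ -5 -8 -6 0 -1 1 -4 4 5
-1<1: swap(4,4), lo=5 mid=5 ⇒ -5 -8 -6 0 -1 1 -4 4 5
1=1: mid=6
-4<1: swap(5,6), lo=6 mid=7 ⇒ -5 -8 -6 0 -1 -4 1 4 5
done. lo=6 hi=6; arr=-5 -8 -6 0 -1 -4 1 4 5

(6, 6)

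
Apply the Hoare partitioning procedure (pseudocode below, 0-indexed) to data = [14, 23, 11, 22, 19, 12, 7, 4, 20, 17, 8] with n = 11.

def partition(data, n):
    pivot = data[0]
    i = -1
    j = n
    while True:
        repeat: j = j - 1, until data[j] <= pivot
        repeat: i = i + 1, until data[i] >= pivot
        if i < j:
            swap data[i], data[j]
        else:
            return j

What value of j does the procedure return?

4

pivot = data[0] = 14; i = -1, j = 11
j→10 (data[10]=8≤14), i→0 (data[0]=14≥14); i<j, swap → [8, 23, 11, 22, 19, 12, 7, 4, 20, 17, 14]
j→7 (data[7]=4≤14), i→1 (data[1]=23≥14); i<j, swap → [8, 4, 11, 22, 19, 12, 7, 23, 20, 17, 14]
j→6 (data[6]=7≤14), i→3 (data[3]=22≥14); i<j, swap → [8, 4, 11, 7, 19, 12, 22, 23, 20, 17, 14]
j→5 (data[5]=12≤14), i→4 (data[4]=19≥14); i<j, swap → [8, 4, 11, 7, 12, 19, 22, 23, 20, 17, 14]
j→4, i→5; i≥j, return j=4. data = [8, 4, 11, 7, 12, 19, 22, 23, 20, 17, 14]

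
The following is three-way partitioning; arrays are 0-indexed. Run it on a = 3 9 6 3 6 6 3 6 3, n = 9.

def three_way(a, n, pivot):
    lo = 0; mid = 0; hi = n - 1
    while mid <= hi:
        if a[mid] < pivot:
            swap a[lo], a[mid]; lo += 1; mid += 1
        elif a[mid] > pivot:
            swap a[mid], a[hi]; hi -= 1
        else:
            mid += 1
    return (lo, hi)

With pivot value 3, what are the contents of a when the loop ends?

3 3 3 3 6 6 6 6 9

lo=0 mid=0 hi=8
3=3: mid=1
9>3: swap(1,8), hi=7 ⇒ 3 3 6 3 6 6 3 6 9
3=3: mid=2
6>3: swap(2,7), hi=6 ⇒ 3 3 6 3 6 6 3 6 9
6>3: swap(2,6), hi=5 ⇒ 3 3 3 3 6 6 6 6 9
3=3: mid=3
3=3: mid=4
6>3: swap(4,5), hi=4 ⇒ 3 3 3 3 6 6 6 6 9
6>3: swap(4,4), hi=3 ⇒ 3 3 3 3 6 6 6 6 9
done. lo=0 hi=3; a=3 3 3 3 6 6 6 6 9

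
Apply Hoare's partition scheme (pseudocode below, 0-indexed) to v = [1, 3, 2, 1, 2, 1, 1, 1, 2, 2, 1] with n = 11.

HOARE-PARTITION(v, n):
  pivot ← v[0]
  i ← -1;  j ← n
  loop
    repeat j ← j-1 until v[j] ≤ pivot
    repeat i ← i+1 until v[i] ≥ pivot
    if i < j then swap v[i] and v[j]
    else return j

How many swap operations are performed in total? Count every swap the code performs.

4

pivot = v[0] = 1; i = -1, j = 11
j→10 (v[10]=1≤1), i→0 (v[0]=1≥1); i<j, swap → [1, 3, 2, 1, 2, 1, 1, 1, 2, 2, 1]
j→7 (v[7]=1≤1), i→1 (v[1]=3≥1); i<j, swap → [1, 1, 2, 1, 2, 1, 1, 3, 2, 2, 1]
j→6 (v[6]=1≤1), i→2 (v[2]=2≥1); i<j, swap → [1, 1, 1, 1, 2, 1, 2, 3, 2, 2, 1]
j→5 (v[5]=1≤1), i→3 (v[3]=1≥1); i<j, swap → [1, 1, 1, 1, 2, 1, 2, 3, 2, 2, 1]
j→3, i→4; i≥j, return j=3. v = [1, 1, 1, 1, 2, 1, 2, 3, 2, 2, 1]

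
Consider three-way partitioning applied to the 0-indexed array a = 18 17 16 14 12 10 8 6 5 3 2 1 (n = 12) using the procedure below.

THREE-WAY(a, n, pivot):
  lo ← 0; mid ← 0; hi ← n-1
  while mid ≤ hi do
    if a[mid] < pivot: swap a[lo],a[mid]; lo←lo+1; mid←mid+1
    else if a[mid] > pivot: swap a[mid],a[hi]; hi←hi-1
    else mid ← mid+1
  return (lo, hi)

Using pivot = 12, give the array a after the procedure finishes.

1 2 3 5 10 8 6 12 14 16 17 18

lo=0 mid=0 hi=11
18>12: swap(0,11), hi=10 ⇒ 1 17 16 14 12 10 8 6 5 3 2 18
1<12: swap(0,0), lo=1 mid=1 ⇒ 1 17 16 14 12 10 8 6 5 3 2 18
17>12: swap(1,10), hi=9 ⇒ 1 2 16 14 12 10 8 6 5 3 17 18
2<12: swap(1,1), lo=2 mid=2 ⇒ 1 2 16 14 12 10 8 6 5 3 17 18
16>12: swap(2,9), hi=8 ⇒ 1 2 3 14 12 10 8 6 5 16 17 18
3<12: swap(2,2), lo=3 mid=3 ⇒ 1 2 3 14 12 10 8 6 5 16 17 18
14>12: swap(3,8), hi=7 ⇒ 1 2 3 5 12 10 8 6 14 16 17 18
5<12: swap(3,3), lo=4 mid=4 ⇒ 1 2 3 5 12 10 8 6 14 16 17 18
12=12: mid=5
10<12: swap(4,5), lo=5 mid=6 ⇒ 1 2 3 5 10 12 8 6 14 16 17 18
8<12: swap(5,6), lo=6 mid=7 ⇒ 1 2 3 5 10 8 12 6 14 16 17 18
6<12: swap(6,7), lo=7 mid=8 ⇒ 1 2 3 5 10 8 6 12 14 16 17 18
done. lo=7 hi=7; a=1 2 3 5 10 8 6 12 14 16 17 18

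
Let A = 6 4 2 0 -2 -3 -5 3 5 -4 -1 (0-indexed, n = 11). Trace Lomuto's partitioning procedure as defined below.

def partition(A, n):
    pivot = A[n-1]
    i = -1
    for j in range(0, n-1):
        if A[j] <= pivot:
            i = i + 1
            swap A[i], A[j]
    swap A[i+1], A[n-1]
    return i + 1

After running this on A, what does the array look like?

pivot = A[10] = -1; i = -1
j=0: A[0]=6 > -1 → no swap
j=1: A[1]=4 > -1 → no swap
j=2: A[2]=2 > -1 → no swap
j=3: A[3]=0 > -1 → no swap
j=4: A[4]=-2 ≤ -1 → i=0, swap A[0],A[4] → -2 4 2 0 6 -3 -5 3 5 -4 -1
j=5: A[5]=-3 ≤ -1 → i=1, swap A[1],A[5] → -2 -3 2 0 6 4 -5 3 5 -4 -1
j=6: A[6]=-5 ≤ -1 → i=2, swap A[2],A[6] → -2 -3 -5 0 6 4 2 3 5 -4 -1
j=7: A[7]=3 > -1 → no swap
j=8: A[8]=5 > -1 → no swap
j=9: A[9]=-4 ≤ -1 → i=3, swap A[3],A[9] → -2 -3 -5 -4 6 4 2 3 5 0 -1
final swap A[4],A[10] → -2 -3 -5 -4 -1 4 2 3 5 0 6; return 4

-2 -3 -5 -4 -1 4 2 3 5 0 6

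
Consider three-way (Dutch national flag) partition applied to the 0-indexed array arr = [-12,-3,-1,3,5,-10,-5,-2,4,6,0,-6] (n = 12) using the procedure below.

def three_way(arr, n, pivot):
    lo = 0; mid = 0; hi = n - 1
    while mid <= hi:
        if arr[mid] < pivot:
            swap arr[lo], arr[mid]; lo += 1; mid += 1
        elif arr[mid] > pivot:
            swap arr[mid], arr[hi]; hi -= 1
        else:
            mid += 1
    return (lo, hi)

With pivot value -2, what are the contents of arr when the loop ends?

[-12,-3,-6,-5,-10,-2,5,4,6,0,3,-1]

lo=0 mid=0 hi=11
-12<-2: swap(0,0), lo=1 mid=1 ⇒ [-12,-3,-1,3,5,-10,-5,-2,4,6,0,-6]
-3<-2: swap(1,1), lo=2 mid=2 ⇒ [-12,-3,-1,3,5,-10,-5,-2,4,6,0,-6]
-1>-2: swap(2,11), hi=10 ⇒ [-12,-3,-6,3,5,-10,-5,-2,4,6,0,-1]
-6<-2: swap(2,2), lo=3 mid=3 ⇒ [-12,-3,-6,3,5,-10,-5,-2,4,6,0,-1]
3>-2: swap(3,10), hi=9 ⇒ [-12,-3,-6,0,5,-10,-5,-2,4,6,3,-1]
0>-2: swap(3,9), hi=8 ⇒ [-12,-3,-6,6,5,-10,-5,-2,4,0,3,-1]
6>-2: swap(3,8), hi=7 ⇒ [-12,-3,-6,4,5,-10,-5,-2,6,0,3,-1]
4>-2: swap(3,7), hi=6 ⇒ [-12,-3,-6,-2,5,-10,-5,4,6,0,3,-1]
-2=-2: mid=4
5>-2: swap(4,6), hi=5 ⇒ [-12,-3,-6,-2,-5,-10,5,4,6,0,3,-1]
-5<-2: swap(3,4), lo=4 mid=5 ⇒ [-12,-3,-6,-5,-2,-10,5,4,6,0,3,-1]
-10<-2: swap(4,5), lo=5 mid=6 ⇒ [-12,-3,-6,-5,-10,-2,5,4,6,0,3,-1]
done. lo=5 hi=5; arr=[-12,-3,-6,-5,-10,-2,5,4,6,0,3,-1]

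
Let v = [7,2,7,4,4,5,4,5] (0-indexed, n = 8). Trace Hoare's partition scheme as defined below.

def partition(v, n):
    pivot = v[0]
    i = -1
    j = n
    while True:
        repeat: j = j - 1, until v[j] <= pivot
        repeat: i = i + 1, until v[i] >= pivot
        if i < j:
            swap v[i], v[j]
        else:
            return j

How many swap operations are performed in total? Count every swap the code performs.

2

pivot=7
j stops at 7 (5), i stops at 0 (7); swap ⇒ [5,2,7,4,4,5,4,7]
j stops at 6 (4), i stops at 2 (7); swap ⇒ [5,2,4,4,4,5,7,7]
j stops at 5, i stops at 6; i≥j ⇒ return 5. v=[5,2,4,4,4,5,7,7]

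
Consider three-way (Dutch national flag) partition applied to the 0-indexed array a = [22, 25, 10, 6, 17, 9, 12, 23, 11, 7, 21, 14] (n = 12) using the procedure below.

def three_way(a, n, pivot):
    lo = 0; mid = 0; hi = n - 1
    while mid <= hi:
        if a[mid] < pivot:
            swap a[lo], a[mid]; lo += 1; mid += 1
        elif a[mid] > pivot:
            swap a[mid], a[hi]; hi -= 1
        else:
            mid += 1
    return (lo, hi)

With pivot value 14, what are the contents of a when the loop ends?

pivot = 14; lo=0, mid=0, hi=11
a[mid]=22>14: swap a[0],a[11]; hi=10 → [14, 25, 10, 6, 17, 9, 12, 23, 11, 7, 21, 22]
a[mid]=14=14: mid=1
a[mid]=25>14: swap a[1],a[10]; hi=9 → [14, 21, 10, 6, 17, 9, 12, 23, 11, 7, 25, 22]
a[mid]=21>14: swap a[1],a[9]; hi=8 → [14, 7, 10, 6, 17, 9, 12, 23, 11, 21, 25, 22]
a[mid]=7<14: swap a[0],a[1]; lo=1,mid=2 → [7, 14, 10, 6, 17, 9, 12, 23, 11, 21, 25, 22]
a[mid]=10<14: swap a[1],a[2]; lo=2,mid=3 → [7, 10, 14, 6, 17, 9, 12, 23, 11, 21, 25, 22]
a[mid]=6<14: swap a[2],a[3]; lo=3,mid=4 → [7, 10, 6, 14, 17, 9, 12, 23, 11, 21, 25, 22]
a[mid]=17>14: swap a[4],a[8]; hi=7 → [7, 10, 6, 14, 11, 9, 12, 23, 17, 21, 25, 22]
a[mid]=11<14: swap a[3],a[4]; lo=4,mid=5 → [7, 10, 6, 11, 14, 9, 12, 23, 17, 21, 25, 22]
a[mid]=9<14: swap a[4],a[5]; lo=5,mid=6 → [7, 10, 6, 11, 9, 14, 12, 23, 17, 21, 25, 22]
a[mid]=12<14: swap a[5],a[6]; lo=6,mid=7 → [7, 10, 6, 11, 9, 12, 14, 23, 17, 21, 25, 22]
a[mid]=23>14: swap a[7],a[7]; hi=6 → [7, 10, 6, 11, 9, 12, 14, 23, 17, 21, 25, 22]
end: lo=6, hi=6; a = [7, 10, 6, 11, 9, 12, 14, 23, 17, 21, 25, 22]

[7, 10, 6, 11, 9, 12, 14, 23, 17, 21, 25, 22]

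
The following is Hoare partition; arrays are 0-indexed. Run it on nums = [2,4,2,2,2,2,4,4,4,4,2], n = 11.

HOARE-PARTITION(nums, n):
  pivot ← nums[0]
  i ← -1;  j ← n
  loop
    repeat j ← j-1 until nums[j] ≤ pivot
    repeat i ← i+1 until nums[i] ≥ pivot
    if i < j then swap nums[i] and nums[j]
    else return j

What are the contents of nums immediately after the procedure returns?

[2,2,2,2,2,4,4,4,4,4,2]

pivot=2
j stops at 10 (2), i stops at 0 (2); swap ⇒ [2,4,2,2,2,2,4,4,4,4,2]
j stops at 5 (2), i stops at 1 (4); swap ⇒ [2,2,2,2,2,4,4,4,4,4,2]
j stops at 4 (2), i stops at 2 (2); swap ⇒ [2,2,2,2,2,4,4,4,4,4,2]
j stops at 3, i stops at 3; i≥j ⇒ return 3. nums=[2,2,2,2,2,4,4,4,4,4,2]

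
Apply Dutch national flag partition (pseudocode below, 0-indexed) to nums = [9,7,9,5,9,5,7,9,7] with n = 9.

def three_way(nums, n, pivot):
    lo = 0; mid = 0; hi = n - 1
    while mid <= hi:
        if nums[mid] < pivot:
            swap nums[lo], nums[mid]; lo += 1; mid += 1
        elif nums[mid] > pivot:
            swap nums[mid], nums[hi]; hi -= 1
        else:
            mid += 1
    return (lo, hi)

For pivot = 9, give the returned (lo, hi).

(5, 8)

lo=0 mid=0 hi=8
9=9: mid=1
7<9: swap(0,1), lo=1 mid=2 ⇒ [7,9,9,5,9,5,7,9,7]
9=9: mid=3
5<9: swap(1,3), lo=2 mid=4 ⇒ [7,5,9,9,9,5,7,9,7]
9=9: mid=5
5<9: swap(2,5), lo=3 mid=6 ⇒ [7,5,5,9,9,9,7,9,7]
7<9: swap(3,6), lo=4 mid=7 ⇒ [7,5,5,7,9,9,9,9,7]
9=9: mid=8
7<9: swap(4,8), lo=5 mid=9 ⇒ [7,5,5,7,7,9,9,9,9]
done. lo=5 hi=8; nums=[7,5,5,7,7,9,9,9,9]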